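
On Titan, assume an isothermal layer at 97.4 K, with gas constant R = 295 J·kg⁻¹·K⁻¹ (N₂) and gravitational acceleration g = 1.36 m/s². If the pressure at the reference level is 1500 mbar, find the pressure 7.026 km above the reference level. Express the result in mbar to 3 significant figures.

P ≈ 1080 mbar

Scale height: H = RT/g = 295 × 97.4 / 1.36 = 21127 m.
Barometric formula: P = P₀ exp(−z/H).
z/H = 7026.0/21127 = 0.33256; exp(−0.33256) = 0.71709.
P = 1500 × 0.71709 = 1075.6 mbar.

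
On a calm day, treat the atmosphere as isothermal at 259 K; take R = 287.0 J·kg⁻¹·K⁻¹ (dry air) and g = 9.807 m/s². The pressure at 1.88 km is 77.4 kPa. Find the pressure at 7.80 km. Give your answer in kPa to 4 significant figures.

P ≈ 35.44 kPa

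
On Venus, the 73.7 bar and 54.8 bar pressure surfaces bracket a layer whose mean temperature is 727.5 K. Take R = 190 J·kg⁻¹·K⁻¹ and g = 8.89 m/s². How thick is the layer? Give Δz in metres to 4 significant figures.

Hypsometric equation: Δz = (R T̄/g) ln(P₁/P₂).
R T̄/g = 190 × 727.5 / 8.89 = 15548 m.
ln(73.7/54.8) = ln(1.3449) = 0.29632.
Δz = 15548 × 0.29632 = 4607.2 m.

Δz ≈ 4607 m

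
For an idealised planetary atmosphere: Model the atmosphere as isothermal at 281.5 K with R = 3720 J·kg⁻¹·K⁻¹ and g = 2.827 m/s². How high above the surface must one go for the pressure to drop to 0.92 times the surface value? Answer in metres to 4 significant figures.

z ≈ 30890 m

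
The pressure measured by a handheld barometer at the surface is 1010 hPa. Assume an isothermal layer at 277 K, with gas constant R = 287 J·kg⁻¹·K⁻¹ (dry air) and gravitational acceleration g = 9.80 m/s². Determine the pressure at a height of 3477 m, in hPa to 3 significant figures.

P ≈ 658 hPa

Scale height: H = RT/g = 287 × 277 / 9.80 = 8112.1 m.
Barometric formula: P = P₀ exp(−z/H).
z/H = 3477.0/8112.1 = 0.42862; exp(−0.42862) = 0.65141.
P = 1010 × 0.65141 = 657.92 hPa.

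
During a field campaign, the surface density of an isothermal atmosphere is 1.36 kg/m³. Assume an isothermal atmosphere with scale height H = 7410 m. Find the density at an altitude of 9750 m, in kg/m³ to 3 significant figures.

ρ ≈ 0.365 kg/m³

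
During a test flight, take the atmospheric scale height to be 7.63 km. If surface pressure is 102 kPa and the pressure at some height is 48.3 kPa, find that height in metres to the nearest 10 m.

z ≈ 5700 m

Invert the barometric formula: z = H ln(P₀/P).
P₀/P = 102/48.3 = 2.1118; ln(2.1118) = 0.74754.
z = 7630.0 × 0.74754 = 5703.7 m.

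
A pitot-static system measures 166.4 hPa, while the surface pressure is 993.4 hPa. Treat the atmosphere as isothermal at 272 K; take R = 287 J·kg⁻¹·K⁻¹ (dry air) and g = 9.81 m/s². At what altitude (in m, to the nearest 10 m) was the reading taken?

z ≈ 14220 m

Scale height: H = RT/g = 287 × 272 / 9.81 = 7957.6 m.
Invert the barometric formula: z = H ln(P₀/P).
P₀/P = 993.4/166.4 = 5.9700; ln(5.9700) = 1.7867.
z = 7957.6 × 1.7867 = 14218 m.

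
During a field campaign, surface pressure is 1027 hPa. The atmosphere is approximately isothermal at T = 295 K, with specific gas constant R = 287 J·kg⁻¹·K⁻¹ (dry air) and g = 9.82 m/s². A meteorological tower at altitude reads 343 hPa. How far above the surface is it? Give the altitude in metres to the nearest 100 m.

z ≈ 9500 m

Scale height: H = RT/g = 287 × 295 / 9.82 = 8621.7 m.
Invert the barometric formula: z = H ln(P₀/P).
P₀/P = 1027/343 = 2.9942; ln(2.9942) = 1.0967.
z = 8621.7 × 1.0967 = 9455.4 m.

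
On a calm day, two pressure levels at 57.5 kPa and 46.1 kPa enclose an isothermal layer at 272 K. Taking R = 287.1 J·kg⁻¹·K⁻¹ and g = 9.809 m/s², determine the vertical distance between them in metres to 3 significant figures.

Δz ≈ 1760 m

Hypsometric equation: Δz = (R T̄/g) ln(P₁/P₂).
R T̄/g = 287.1 × 272 / 9.809 = 7961.2 m.
ln(57.5/46.1) = ln(1.2473) = 0.22098.
Δz = 7961.2 × 0.22098 = 1759.3 m.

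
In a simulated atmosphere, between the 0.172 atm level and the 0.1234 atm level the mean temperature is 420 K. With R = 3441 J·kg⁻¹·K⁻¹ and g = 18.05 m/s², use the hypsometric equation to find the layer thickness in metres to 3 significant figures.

Δz ≈ 26600 m

Hypsometric equation: Δz = (R T̄/g) ln(P₁/P₂).
R T̄/g = 3441 × 420 / 18.05 = 80068 m.
ln(0.172/0.1234) = ln(1.3938) = 0.33203.
Δz = 80068 × 0.33203 = 26585 m.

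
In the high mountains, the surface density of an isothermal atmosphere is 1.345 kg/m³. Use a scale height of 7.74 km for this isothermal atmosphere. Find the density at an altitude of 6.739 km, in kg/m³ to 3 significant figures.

In an isothermal atmosphere, density decays like pressure: ρ = ρ₀ exp(−z/H).
z/H = 6739.0/7740.0 = 0.87067; exp(−0.87067) = 0.41867.
ρ = 1.345 × 0.41867 = 0.56311 kg/m³.

ρ ≈ 0.563 kg/m³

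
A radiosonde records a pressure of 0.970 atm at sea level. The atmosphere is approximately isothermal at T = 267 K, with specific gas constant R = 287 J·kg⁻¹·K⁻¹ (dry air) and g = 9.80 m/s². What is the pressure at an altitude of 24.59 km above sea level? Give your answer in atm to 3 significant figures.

Scale height: H = RT/g = 287 × 267 / 9.80 = 7819.3 m.
Barometric formula: P = P₀ exp(−z/H).
z/H = 24590/7819.3 = 3.1448; exp(−3.1448) = 0.043076.
P = 0.970 × 0.043076 = 0.041784 atm.

P ≈ 0.0418 atm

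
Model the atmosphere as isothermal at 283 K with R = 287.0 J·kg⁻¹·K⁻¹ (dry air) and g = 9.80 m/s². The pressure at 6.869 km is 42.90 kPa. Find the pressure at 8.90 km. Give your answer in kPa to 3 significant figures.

Scale height: H = RT/g = 287.0 × 283 / 9.80 = 8287.9 m.
Between two levels, P₂ = P₁ exp(−Δz/H) with Δz = z₂ − z₁.
Δz = 8900.0 − 6869.0 = 2031.0 m; Δz/H = 2031.0/8287.9 = 0.24506.
P₂ = 42.90 × exp(−0.24506) = 42.90 × 0.78266 = 33.576 kPa.

P ≈ 33.6 kPa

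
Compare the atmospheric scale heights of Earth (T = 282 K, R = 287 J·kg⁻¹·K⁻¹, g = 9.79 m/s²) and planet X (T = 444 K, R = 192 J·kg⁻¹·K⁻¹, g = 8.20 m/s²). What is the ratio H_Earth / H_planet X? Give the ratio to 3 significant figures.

H_Earth/H_planet X ≈ 0.795

H = RT/g for each body.
H_Earth = 287 × 282 / 9.79 = 8267.0 m.
H_planet X = 192 × 444 / 8.20 = 10396 m.
H_Earth/H_planet X = 8267.0/10396 = 0.79521.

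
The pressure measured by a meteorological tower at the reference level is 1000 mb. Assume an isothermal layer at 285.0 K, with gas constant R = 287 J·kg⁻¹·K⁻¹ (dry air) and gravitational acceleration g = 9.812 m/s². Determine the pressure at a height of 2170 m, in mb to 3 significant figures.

P ≈ 771 mb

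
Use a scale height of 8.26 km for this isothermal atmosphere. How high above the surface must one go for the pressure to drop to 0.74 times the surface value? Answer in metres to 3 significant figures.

Set P/P₀ = exp(−z/H) = 0.74, so z = −H ln(0.74).
−ln(0.74) = 0.30111; z = 8260.0 × 0.30111 = 2487.2 m.

z ≈ 2490 m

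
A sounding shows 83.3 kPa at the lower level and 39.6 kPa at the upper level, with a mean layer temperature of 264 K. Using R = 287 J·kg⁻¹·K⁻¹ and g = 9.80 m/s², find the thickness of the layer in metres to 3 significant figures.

Hypsometric equation: Δz = (R T̄/g) ln(P₁/P₂).
R T̄/g = 287 × 264 / 9.80 = 7731.4 m.
ln(83.3/39.6) = ln(2.1035) = 0.74360.
Δz = 7731.4 × 0.74360 = 5749.1 m.

Δz ≈ 5750 m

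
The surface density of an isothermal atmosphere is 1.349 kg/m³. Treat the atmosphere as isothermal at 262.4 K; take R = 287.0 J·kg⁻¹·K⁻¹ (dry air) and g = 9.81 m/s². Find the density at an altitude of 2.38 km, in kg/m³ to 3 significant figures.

Scale height: H = RT/g = 287.0 × 262.4 / 9.81 = 7676.7 m.
In an isothermal atmosphere, density decays like pressure: ρ = ρ₀ exp(−z/H).
z/H = 2380.0/7676.7 = 0.31003; exp(−0.31003) = 0.73342.
ρ = 1.349 × 0.73342 = 0.98938 kg/m³.

ρ ≈ 0.989 kg/m³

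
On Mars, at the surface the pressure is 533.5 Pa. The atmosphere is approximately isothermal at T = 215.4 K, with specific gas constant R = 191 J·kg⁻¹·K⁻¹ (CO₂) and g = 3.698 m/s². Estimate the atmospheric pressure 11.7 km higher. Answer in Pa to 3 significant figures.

Scale height: H = RT/g = 191 × 215.4 / 3.698 = 11125 m.
Barometric formula: P = P₀ exp(−z/H).
z/H = 11700/11125 = 1.0517; exp(−1.0517) = 0.34934.
P = 533.5 × 0.34934 = 186.37 Pa.

P ≈ 186 Pa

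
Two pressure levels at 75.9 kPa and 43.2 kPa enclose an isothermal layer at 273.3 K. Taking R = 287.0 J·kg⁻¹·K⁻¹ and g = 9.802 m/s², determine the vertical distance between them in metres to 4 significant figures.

Δz ≈ 4510 m

Hypsometric equation: Δz = (R T̄/g) ln(P₁/P₂).
R T̄/g = 287.0 × 273.3 / 9.802 = 8002.2 m.
ln(75.9/43.2) = ln(1.7569) = 0.56355.
Δz = 8002.2 × 0.56355 = 4509.6 m.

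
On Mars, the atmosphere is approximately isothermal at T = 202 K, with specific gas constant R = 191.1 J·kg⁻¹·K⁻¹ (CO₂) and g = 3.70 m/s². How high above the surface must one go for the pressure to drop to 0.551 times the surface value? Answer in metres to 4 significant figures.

Scale height: H = RT/g = 191.1 × 202 / 3.70 = 10433 m.
Set P/P₀ = exp(−z/H) = 0.551, so z = −H ln(0.551).
−ln(0.551) = 0.59602; z = 10433 × 0.59602 = 6218.3 m.

z ≈ 6218 m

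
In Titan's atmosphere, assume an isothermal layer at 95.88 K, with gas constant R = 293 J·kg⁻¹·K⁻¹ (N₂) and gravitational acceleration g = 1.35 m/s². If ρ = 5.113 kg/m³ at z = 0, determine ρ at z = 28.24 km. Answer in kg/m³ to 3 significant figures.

ρ ≈ 1.32 kg/m³

Scale height: H = RT/g = 293 × 95.88 / 1.35 = 20810 m.
In an isothermal atmosphere, density decays like pressure: ρ = ρ₀ exp(−z/H).
z/H = 28240/20810 = 1.3570; exp(−1.3570) = 0.25743.
ρ = 5.113 × 0.25743 = 1.3162 kg/m³.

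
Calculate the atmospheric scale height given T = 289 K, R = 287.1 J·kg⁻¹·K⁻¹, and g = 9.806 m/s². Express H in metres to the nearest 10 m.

H ≈ 8460 m

The scale height of an isothermal atmosphere is H = RT/g.
H = 287.1 × 289 / 9.806 = 82972/9.806 = 8461.4 m.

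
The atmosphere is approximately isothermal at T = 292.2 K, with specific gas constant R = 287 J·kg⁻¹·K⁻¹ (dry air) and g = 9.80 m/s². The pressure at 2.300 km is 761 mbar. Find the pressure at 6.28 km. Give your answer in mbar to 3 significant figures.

P ≈ 478 mbar

Scale height: H = RT/g = 287 × 292.2 / 9.80 = 8557.3 m.
Between two levels, P₂ = P₁ exp(−Δz/H) with Δz = z₂ − z₁.
Δz = 6280.0 − 2300.0 = 3980.0 m; Δz/H = 3980.0/8557.3 = 0.46510.
P₂ = 761 × exp(−0.46510) = 761 × 0.62807 = 477.96 mbar.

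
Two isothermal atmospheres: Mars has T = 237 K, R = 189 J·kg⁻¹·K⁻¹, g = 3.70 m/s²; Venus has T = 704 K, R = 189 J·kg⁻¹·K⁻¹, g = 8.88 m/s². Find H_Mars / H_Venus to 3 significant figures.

H_Mars/H_Venus ≈ 0.808

H = RT/g for each body.
H_Mars = 189 × 237 / 3.70 = 12106 m.
H_Venus = 189 × 704 / 8.88 = 14984 m.
H_Mars/H_Venus = 12106/14984 = 0.80793.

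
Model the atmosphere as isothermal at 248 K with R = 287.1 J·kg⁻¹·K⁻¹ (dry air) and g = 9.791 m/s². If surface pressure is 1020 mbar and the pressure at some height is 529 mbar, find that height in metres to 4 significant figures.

Scale height: H = RT/g = 287.1 × 248 / 9.791 = 7272.1 m.
Invert the barometric formula: z = H ln(P₀/P).
P₀/P = 1020/529 = 1.9282; ln(1.9282) = 0.65659.
z = 7272.1 × 0.65659 = 4774.8 m.

z ≈ 4775 m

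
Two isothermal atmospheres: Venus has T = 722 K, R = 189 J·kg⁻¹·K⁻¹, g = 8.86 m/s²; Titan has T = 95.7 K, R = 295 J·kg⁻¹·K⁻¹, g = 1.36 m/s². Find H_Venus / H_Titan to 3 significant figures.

H_Venus/H_Titan ≈ 0.742

H = RT/g for each body.
H_Venus = 189 × 722 / 8.86 = 15402 m.
H_Titan = 295 × 95.7 / 1.36 = 20758 m.
H_Venus/H_Titan = 15402/20758 = 0.74198.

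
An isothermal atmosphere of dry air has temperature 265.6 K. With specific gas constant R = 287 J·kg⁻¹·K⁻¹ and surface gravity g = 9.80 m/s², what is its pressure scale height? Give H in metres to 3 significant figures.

H ≈ 7780 m

The scale height of an isothermal atmosphere is H = RT/g.
H = 287 × 265.6 / 9.80 = 76227/9.80 = 7778.3 m.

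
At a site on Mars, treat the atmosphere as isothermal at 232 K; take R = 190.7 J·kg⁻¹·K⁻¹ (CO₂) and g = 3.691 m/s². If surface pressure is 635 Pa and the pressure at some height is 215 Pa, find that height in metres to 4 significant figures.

Scale height: H = RT/g = 190.7 × 232 / 3.691 = 11987 m.
Invert the barometric formula: z = H ln(P₀/P).
P₀/P = 635/215 = 2.9535; ln(2.9535) = 1.0830.
z = 11987 × 1.0830 = 12982 m.

z ≈ 12980 m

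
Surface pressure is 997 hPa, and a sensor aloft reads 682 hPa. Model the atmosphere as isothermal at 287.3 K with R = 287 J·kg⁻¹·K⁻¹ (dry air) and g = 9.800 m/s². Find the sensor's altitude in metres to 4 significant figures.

Scale height: H = RT/g = 287 × 287.3 / 9.800 = 8413.8 m.
Invert the barometric formula: z = H ln(P₀/P).
P₀/P = 997/682 = 1.4619; ln(1.4619) = 0.37974.
z = 8413.8 × 0.37974 = 3195.1 m.

z ≈ 3195 m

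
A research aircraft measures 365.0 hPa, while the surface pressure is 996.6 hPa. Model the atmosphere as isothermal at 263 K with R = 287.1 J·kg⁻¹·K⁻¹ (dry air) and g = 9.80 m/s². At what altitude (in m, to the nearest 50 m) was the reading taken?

Scale height: H = RT/g = 287.1 × 263 / 9.80 = 7704.8 m.
Invert the barometric formula: z = H ln(P₀/P).
P₀/P = 996.6/365.0 = 2.7304; ln(2.7304) = 1.0044.
z = 7704.8 × 1.0044 = 7738.7 m.

z ≈ 7750 m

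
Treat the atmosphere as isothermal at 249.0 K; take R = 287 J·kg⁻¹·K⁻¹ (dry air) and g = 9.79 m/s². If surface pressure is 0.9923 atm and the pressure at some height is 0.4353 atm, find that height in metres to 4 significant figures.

Scale height: H = RT/g = 287 × 249.0 / 9.79 = 7299.6 m.
Invert the barometric formula: z = H ln(P₀/P).
P₀/P = 0.9923/0.4353 = 2.2796; ln(2.2796) = 0.82400.
z = 7299.6 × 0.82400 = 6014.9 m.

z ≈ 6015 m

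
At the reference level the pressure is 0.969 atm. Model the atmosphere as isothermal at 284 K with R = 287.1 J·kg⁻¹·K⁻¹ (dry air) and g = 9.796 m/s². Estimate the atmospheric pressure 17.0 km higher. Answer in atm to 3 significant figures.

Scale height: H = RT/g = 287.1 × 284 / 9.796 = 8323.4 m.
Barometric formula: P = P₀ exp(−z/H).
z/H = 17000/8323.4 = 2.0424; exp(−2.0424) = 0.12972.
P = 0.969 × 0.12972 = 0.12570 atm.

P ≈ 0.126 atm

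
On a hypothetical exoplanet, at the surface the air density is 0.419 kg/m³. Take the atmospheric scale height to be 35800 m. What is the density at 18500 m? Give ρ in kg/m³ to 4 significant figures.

ρ ≈ 0.2499 kg/m³

In an isothermal atmosphere, density decays like pressure: ρ = ρ₀ exp(−z/H).
z/H = 18500/35800 = 0.51676; exp(−0.51676) = 0.59645.
ρ = 0.419 × 0.59645 = 0.24991 kg/m³.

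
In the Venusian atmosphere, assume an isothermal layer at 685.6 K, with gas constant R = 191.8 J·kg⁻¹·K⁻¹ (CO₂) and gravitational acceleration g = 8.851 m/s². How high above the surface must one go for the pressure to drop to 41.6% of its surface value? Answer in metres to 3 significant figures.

z ≈ 13000 m

Scale height: H = RT/g = 191.8 × 685.6 / 8.851 = 14857 m.
Set P/P₀ = exp(−z/H) = 0.416, so z = −H ln(0.416).
−ln(0.416) = 0.87707; z = 14857 × 0.87707 = 13031 m.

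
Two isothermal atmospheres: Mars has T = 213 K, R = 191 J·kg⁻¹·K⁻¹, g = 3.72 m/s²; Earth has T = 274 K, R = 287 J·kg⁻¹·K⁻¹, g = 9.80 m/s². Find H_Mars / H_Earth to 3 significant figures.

H = RT/g for each body.
H_Mars = 191 × 213 / 3.72 = 10936 m.
H_Earth = 287 × 274 / 9.80 = 8024.3 m.
H_Mars/H_Earth = 10936/8024.3 = 1.3629.

H_Mars/H_Earth ≈ 1.36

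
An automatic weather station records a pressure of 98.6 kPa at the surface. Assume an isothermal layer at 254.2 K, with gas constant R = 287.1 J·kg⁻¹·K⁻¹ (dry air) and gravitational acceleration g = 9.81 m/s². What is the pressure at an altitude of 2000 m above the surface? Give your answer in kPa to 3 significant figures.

P ≈ 75.4 kPa

Scale height: H = RT/g = 287.1 × 254.2 / 9.81 = 7439.4 m.
Barometric formula: P = P₀ exp(−z/H).
z/H = 2000.0/7439.4 = 0.26884; exp(−0.26884) = 0.76427.
P = 98.6 × 0.76427 = 75.357 kPa.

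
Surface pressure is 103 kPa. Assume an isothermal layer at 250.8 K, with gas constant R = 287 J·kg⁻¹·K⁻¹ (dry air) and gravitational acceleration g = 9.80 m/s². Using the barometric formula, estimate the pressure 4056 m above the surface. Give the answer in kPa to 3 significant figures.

Scale height: H = RT/g = 287 × 250.8 / 9.80 = 7344.9 m.
Barometric formula: P = P₀ exp(−z/H).
z/H = 4056.0/7344.9 = 0.55222; exp(−0.55222) = 0.57567.
P = 103 × 0.57567 = 59.294 kPa.

P ≈ 59.3 kPa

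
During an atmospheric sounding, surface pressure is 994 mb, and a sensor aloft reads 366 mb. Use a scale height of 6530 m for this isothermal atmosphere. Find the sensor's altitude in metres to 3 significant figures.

z ≈ 6520 m

Invert the barometric formula: z = H ln(P₀/P).
P₀/P = 994/366 = 2.7158; ln(2.7158) = 0.99909.
z = 6530.0 × 0.99909 = 6524.1 m.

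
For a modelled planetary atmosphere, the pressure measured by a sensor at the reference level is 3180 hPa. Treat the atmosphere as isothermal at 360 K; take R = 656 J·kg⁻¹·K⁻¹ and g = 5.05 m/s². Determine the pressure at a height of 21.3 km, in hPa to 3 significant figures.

P ≈ 2020 hPa

Scale height: H = RT/g = 656 × 360 / 5.05 = 46764 m.
Barometric formula: P = P₀ exp(−z/H).
z/H = 21300/46764 = 0.45548; exp(−0.45548) = 0.63414.
P = 3180 × 0.63414 = 2016.6 hPa.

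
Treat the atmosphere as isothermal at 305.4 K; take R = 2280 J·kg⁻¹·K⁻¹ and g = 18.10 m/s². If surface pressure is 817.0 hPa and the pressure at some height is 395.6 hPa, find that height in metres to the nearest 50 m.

z ≈ 27900 m

Scale height: H = RT/g = 2280 × 305.4 / 18.10 = 38470 m.
Invert the barometric formula: z = H ln(P₀/P).
P₀/P = 817.0/395.6 = 2.0652; ln(2.0652) = 0.72523.
z = 38470 × 0.72523 = 27900 m.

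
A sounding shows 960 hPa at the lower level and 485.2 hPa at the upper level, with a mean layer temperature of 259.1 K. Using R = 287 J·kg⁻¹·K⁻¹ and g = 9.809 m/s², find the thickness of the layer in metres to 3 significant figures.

Δz ≈ 5170 m

Hypsometric equation: Δz = (R T̄/g) ln(P₁/P₂).
R T̄/g = 287 × 259.1 / 9.809 = 7581.0 m.
ln(960/485.2) = ln(1.9786) = 0.68239.
Δz = 7581.0 × 0.68239 = 5173.2 m.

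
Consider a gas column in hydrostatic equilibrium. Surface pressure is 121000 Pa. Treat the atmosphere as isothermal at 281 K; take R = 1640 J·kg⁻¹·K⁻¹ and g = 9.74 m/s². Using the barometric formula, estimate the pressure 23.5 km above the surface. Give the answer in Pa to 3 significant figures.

Scale height: H = RT/g = 1640 × 281 / 9.74 = 47314 m.
Barometric formula: P = P₀ exp(−z/H).
z/H = 23500/47314 = 0.49668; exp(−0.49668) = 0.60855.
P = 121000 × 0.60855 = 73635 Pa.

P ≈ 73600 Pa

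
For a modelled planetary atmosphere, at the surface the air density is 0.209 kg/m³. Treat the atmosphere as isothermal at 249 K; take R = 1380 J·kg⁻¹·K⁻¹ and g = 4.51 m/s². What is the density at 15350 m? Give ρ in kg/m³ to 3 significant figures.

ρ ≈ 0.171 kg/m³

Scale height: H = RT/g = 1380 × 249 / 4.51 = 76191 m.
In an isothermal atmosphere, density decays like pressure: ρ = ρ₀ exp(−z/H).
z/H = 15350/76191 = 0.20147; exp(−0.20147) = 0.81753.
ρ = 0.209 × 0.81753 = 0.17086 kg/m³.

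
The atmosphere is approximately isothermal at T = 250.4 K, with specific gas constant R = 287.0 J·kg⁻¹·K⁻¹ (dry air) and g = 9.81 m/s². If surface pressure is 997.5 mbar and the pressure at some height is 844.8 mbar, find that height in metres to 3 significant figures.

Scale height: H = RT/g = 287.0 × 250.4 / 9.81 = 7325.7 m.
Invert the barometric formula: z = H ln(P₀/P).
P₀/P = 997.5/844.8 = 1.1808; ln(1.1808) = 0.16619.
z = 7325.7 × 0.16619 = 1217.5 m.

z ≈ 1220 m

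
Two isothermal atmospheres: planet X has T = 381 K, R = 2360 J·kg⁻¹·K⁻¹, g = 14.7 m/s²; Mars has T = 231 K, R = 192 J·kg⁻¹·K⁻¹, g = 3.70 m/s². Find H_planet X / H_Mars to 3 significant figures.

H_planet X/H_Mars ≈ 5.10

H = RT/g for each body.
H_planet X = 2360 × 381 / 14.7 = 61167 m.
H_Mars = 192 × 231 / 3.70 = 11987 m.
H_planet X/H_Mars = 61167/11987 = 5.1028.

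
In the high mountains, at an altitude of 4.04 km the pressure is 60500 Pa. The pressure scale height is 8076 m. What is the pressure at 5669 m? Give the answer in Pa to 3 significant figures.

P ≈ 49400 Pa

Between two levels, P₂ = P₁ exp(−Δz/H) with Δz = z₂ − z₁.
Δz = 5669.0 − 4040.0 = 1629.0 m; Δz/H = 1629.0/8076.0 = 0.20171.
P₂ = 60500 × exp(−0.20171) = 60500 × 0.81733 = 49448 Pa.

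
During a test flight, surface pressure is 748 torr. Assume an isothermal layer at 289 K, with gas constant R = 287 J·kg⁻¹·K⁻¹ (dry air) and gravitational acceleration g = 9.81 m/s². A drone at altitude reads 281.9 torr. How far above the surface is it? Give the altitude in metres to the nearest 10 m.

Scale height: H = RT/g = 287 × 289 / 9.81 = 8454.9 m.
Invert the barometric formula: z = H ln(P₀/P).
P₀/P = 748/281.9 = 2.6534; ln(2.6534) = 0.97584.
z = 8454.9 × 0.97584 = 8250.6 m.

z ≈ 8250 m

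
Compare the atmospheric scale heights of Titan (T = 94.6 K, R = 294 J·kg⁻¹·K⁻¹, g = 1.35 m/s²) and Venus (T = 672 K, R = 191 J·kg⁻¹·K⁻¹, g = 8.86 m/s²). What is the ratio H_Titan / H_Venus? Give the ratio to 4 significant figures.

H = RT/g for each body.
H_Titan = 294 × 94.6 / 1.35 = 20602 m.
H_Venus = 191 × 672 / 8.86 = 14487 m.
H_Titan/H_Venus = 20602/14487 = 1.4221.

H_Titan/H_Venus ≈ 1.422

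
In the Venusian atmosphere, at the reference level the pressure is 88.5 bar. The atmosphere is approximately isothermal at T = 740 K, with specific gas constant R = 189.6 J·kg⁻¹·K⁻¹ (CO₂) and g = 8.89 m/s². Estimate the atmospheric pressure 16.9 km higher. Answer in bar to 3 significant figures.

P ≈ 30.3 bar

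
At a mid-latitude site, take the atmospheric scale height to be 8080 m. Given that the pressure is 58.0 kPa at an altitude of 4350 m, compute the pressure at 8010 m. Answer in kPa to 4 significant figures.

Between two levels, P₂ = P₁ exp(−Δz/H) with Δz = z₂ − z₁.
Δz = 8010.0 − 4350.0 = 3660.0 m; Δz/H = 3660.0/8080.0 = 0.45297.
P₂ = 58.0 × exp(−0.45297) = 58.0 × 0.63574 = 36.873 kPa.

P ≈ 36.87 kPa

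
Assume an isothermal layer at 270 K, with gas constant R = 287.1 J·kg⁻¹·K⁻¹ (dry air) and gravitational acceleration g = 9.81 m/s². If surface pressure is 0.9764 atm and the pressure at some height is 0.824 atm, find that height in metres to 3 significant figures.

z ≈ 1340 m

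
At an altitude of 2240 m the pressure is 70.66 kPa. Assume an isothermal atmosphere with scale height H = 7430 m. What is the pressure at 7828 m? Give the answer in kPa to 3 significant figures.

P ≈ 33.3 kPa

Between two levels, P₂ = P₁ exp(−Δz/H) with Δz = z₂ − z₁.
Δz = 7828.0 − 2240.0 = 5588.0 m; Δz/H = 5588.0/7430.0 = 0.75209.
P₂ = 70.66 × exp(−0.75209) = 70.66 × 0.47138 = 33.308 kPa.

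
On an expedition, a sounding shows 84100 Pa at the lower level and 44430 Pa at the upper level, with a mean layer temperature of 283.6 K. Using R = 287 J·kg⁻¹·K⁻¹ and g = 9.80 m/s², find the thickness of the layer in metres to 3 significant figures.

Hypsometric equation: Δz = (R T̄/g) ln(P₁/P₂).
R T̄/g = 287 × 283.6 / 9.80 = 8305.4 m.
ln(84100/44430) = ln(1.8929) = 0.63811.
Δz = 8305.4 × 0.63811 = 5299.8 m.

Δz ≈ 5300 m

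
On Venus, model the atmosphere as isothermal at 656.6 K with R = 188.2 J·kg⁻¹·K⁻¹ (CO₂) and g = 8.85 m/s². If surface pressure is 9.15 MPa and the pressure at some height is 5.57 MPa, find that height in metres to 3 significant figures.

Scale height: H = RT/g = 188.2 × 656.6 / 8.85 = 13963 m.
Invert the barometric formula: z = H ln(P₀/P).
P₀/P = 9.15/5.57 = 1.6427; ln(1.6427) = 0.49634.
z = 13963 × 0.49634 = 6930.4 m.

z ≈ 6930 m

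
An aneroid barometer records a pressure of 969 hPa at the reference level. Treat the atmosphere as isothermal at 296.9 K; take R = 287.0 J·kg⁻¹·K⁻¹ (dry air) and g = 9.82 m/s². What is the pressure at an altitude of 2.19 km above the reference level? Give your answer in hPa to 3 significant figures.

Scale height: H = RT/g = 287.0 × 296.9 / 9.82 = 8677.2 m.
Barometric formula: P = P₀ exp(−z/H).
z/H = 2190.0/8677.2 = 0.25239; exp(−0.25239) = 0.77694.
P = 969 × 0.77694 = 752.85 hPa.

P ≈ 753 hPa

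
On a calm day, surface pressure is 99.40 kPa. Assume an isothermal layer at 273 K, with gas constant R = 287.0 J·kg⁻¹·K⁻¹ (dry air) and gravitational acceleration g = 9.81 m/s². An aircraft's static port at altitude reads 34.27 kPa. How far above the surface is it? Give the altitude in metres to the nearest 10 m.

Scale height: H = RT/g = 287.0 × 273 / 9.81 = 7986.9 m.
Invert the barometric formula: z = H ln(P₀/P).
P₀/P = 99.40/34.27 = 2.9005; ln(2.9005) = 1.0649.
z = 7986.9 × 1.0649 = 8505.2 m.

z ≈ 8510 m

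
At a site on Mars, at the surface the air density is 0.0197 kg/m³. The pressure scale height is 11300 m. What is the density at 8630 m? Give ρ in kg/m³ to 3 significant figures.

ρ ≈ 0.00918 kg/m³

In an isothermal atmosphere, density decays like pressure: ρ = ρ₀ exp(−z/H).
z/H = 8630.0/11300 = 0.76372; exp(−0.76372) = 0.46593.
ρ = 0.0197 × 0.46593 = 0.0091788 kg/m³.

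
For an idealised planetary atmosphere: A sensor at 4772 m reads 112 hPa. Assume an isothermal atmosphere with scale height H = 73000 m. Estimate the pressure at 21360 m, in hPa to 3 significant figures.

P ≈ 89.2 hPa

Between two levels, P₂ = P₁ exp(−Δz/H) with Δz = z₂ − z₁.
Δz = 21360 − 4772.0 = 16588 m; Δz/H = 16588/73000 = 0.22723.
P₂ = 112 × exp(−0.22723) = 112 × 0.79674 = 89.235 hPa.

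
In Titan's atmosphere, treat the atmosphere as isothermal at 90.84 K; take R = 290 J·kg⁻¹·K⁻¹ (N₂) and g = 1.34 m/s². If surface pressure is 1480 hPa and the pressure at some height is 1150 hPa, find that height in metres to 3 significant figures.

z ≈ 4960 m

Scale height: H = RT/g = 290 × 90.84 / 1.34 = 19659 m.
Invert the barometric formula: z = H ln(P₀/P).
P₀/P = 1480/1150 = 1.2870; ln(1.2870) = 0.25231.
z = 19659 × 0.25231 = 4960.2 m.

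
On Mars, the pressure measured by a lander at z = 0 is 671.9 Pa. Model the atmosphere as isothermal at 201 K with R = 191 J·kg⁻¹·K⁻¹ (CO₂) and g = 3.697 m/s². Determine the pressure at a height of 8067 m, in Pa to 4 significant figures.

Scale height: H = RT/g = 191 × 201 / 3.697 = 10384 m.
Barometric formula: P = P₀ exp(−z/H).
z/H = 8067.0/10384 = 0.77687; exp(−0.77687) = 0.45984.
P = 671.9 × 0.45984 = 308.97 Pa.

P ≈ 309.0 Pa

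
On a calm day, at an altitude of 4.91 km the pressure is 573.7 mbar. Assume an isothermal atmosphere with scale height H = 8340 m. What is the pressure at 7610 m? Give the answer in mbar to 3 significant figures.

P ≈ 415 mbar

Between two levels, P₂ = P₁ exp(−Δz/H) with Δz = z₂ − z₁.
Δz = 7610.0 − 4910.0 = 2700.0 m; Δz/H = 2700.0/8340.0 = 0.32374.
P₂ = 573.7 × exp(−0.32374) = 573.7 × 0.72344 = 415.04 mbar.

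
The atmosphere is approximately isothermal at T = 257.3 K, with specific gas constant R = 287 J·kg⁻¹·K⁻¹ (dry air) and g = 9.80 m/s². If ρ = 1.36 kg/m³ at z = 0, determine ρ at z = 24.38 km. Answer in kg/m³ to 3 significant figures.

ρ ≈ 0.0535 kg/m³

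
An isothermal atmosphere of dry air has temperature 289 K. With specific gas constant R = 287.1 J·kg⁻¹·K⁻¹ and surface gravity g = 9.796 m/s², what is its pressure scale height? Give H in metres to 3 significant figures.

H ≈ 8470 m

The scale height of an isothermal atmosphere is H = RT/g.
H = 287.1 × 289 / 9.796 = 82972/9.796 = 8470.0 m.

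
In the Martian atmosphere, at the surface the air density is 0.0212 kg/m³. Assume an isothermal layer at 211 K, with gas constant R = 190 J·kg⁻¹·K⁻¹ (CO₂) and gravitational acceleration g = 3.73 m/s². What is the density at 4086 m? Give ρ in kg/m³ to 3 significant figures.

Scale height: H = RT/g = 190 × 211 / 3.73 = 10748 m.
In an isothermal atmosphere, density decays like pressure: ρ = ρ₀ exp(−z/H).
z/H = 4086.0/10748 = 0.38016; exp(−0.38016) = 0.68375.
ρ = 0.0212 × 0.68375 = 0.014495 kg/m³.

ρ ≈ 0.0145 kg/m³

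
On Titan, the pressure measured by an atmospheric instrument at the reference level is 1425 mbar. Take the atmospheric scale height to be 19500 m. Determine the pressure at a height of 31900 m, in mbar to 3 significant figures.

Barometric formula: P = P₀ exp(−z/H).
z/H = 31900/19500 = 1.6359; exp(−1.6359) = 0.19478.
P = 1425 × 0.19478 = 277.56 mbar.

P ≈ 278 mbar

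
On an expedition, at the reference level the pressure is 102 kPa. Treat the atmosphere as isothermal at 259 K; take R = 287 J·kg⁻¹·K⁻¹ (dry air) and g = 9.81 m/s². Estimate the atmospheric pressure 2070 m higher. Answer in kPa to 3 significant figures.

P ≈ 77.6 kPa

Scale height: H = RT/g = 287 × 259 / 9.81 = 7577.3 m.
Barometric formula: P = P₀ exp(−z/H).
z/H = 2070.0/7577.3 = 0.27318; exp(−0.27318) = 0.76096.
P = 102 × 0.76096 = 77.618 kPa.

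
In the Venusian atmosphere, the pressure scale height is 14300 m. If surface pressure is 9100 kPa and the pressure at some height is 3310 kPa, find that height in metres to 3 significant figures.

z ≈ 14500 m

Invert the barometric formula: z = H ln(P₀/P).
P₀/P = 9100/3310 = 2.7492; ln(2.7492) = 1.0113.
z = 14300 × 1.0113 = 14462 m.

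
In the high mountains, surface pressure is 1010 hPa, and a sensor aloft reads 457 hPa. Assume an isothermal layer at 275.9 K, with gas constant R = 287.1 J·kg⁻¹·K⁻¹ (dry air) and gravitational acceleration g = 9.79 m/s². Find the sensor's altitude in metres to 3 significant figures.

Scale height: H = RT/g = 287.1 × 275.9 / 9.79 = 8091.0 m.
Invert the barometric formula: z = H ln(P₀/P).
P₀/P = 1010/457 = 2.2101; ln(2.2101) = 0.79304.
z = 8091.0 × 0.79304 = 6416.5 m.

z ≈ 6420 m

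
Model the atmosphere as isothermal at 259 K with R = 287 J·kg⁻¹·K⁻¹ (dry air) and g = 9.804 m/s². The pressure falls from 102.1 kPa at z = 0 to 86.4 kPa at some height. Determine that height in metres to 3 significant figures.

Scale height: H = RT/g = 287 × 259 / 9.804 = 7581.9 m.
Invert the barometric formula: z = H ln(P₀/P).
P₀/P = 102.1/86.4 = 1.1817; ln(1.1817) = 0.16695.
z = 7581.9 × 0.16695 = 1265.8 m.

z ≈ 1270 m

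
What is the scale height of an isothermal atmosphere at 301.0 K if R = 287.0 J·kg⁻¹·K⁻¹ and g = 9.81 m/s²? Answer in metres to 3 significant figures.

The scale height of an isothermal atmosphere is H = RT/g.
H = 287.0 × 301.0 / 9.81 = 86387/9.81 = 8806.0 m.

H ≈ 8810 m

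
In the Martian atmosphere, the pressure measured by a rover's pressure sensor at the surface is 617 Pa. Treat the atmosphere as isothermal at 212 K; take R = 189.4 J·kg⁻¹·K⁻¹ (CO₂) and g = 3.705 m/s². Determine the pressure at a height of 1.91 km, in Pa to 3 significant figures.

Scale height: H = RT/g = 189.4 × 212 / 3.705 = 10837 m.
Barometric formula: P = P₀ exp(−z/H).
z/H = 1910.0/10837 = 0.17625; exp(−0.17625) = 0.83841.
P = 617 × 0.83841 = 517.30 Pa.

P ≈ 517 Pa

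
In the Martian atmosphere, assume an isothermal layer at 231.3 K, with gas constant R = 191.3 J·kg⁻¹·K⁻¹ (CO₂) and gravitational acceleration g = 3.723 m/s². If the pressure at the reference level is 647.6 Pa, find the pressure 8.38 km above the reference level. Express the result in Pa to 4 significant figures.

P ≈ 320.0 Pa

Scale height: H = RT/g = 191.3 × 231.3 / 3.723 = 11885 m.
Barometric formula: P = P₀ exp(−z/H).
z/H = 8380.0/11885 = 0.70509; exp(−0.70509) = 0.49406.
P = 647.6 × 0.49406 = 319.95 Pa.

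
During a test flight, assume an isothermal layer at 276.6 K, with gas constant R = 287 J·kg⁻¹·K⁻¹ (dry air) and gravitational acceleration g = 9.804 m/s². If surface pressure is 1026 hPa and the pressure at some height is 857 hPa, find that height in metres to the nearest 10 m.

Scale height: H = RT/g = 287 × 276.6 / 9.804 = 8097.1 m.
Invert the barometric formula: z = H ln(P₀/P).
P₀/P = 1026/857 = 1.1972; ln(1.1972) = 0.17999.
z = 8097.1 × 0.17999 = 1457.4 m.

z ≈ 1460 m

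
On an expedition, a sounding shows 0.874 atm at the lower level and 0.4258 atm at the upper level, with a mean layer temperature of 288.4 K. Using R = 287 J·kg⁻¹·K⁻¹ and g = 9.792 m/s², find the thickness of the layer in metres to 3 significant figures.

Δz ≈ 6080 m

Hypsometric equation: Δz = (R T̄/g) ln(P₁/P₂).
R T̄/g = 287 × 288.4 / 9.792 = 8452.9 m.
ln(0.874/0.4258) = ln(2.0526) = 0.71911.
Δz = 8452.9 × 0.71911 = 6078.6 m.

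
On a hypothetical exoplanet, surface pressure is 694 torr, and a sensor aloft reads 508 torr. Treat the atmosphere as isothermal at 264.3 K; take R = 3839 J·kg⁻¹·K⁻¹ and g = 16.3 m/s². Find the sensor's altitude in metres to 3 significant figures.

Scale height: H = RT/g = 3839 × 264.3 / 16.3 = 62248 m.
Invert the barometric formula: z = H ln(P₀/P).
P₀/P = 694/508 = 1.3661; ln(1.3661) = 0.31196.
z = 62248 × 0.31196 = 19419 m.

z ≈ 19400 m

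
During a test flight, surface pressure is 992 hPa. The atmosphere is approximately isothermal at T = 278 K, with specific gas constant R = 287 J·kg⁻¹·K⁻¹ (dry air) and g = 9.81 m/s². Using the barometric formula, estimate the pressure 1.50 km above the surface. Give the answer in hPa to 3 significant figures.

Scale height: H = RT/g = 287 × 278 / 9.81 = 8133.1 m.
Barometric formula: P = P₀ exp(−z/H).
z/H = 1500.0/8133.1 = 0.18443; exp(−0.18443) = 0.83158.
P = 992 × 0.83158 = 824.93 hPa.

P ≈ 825 hPa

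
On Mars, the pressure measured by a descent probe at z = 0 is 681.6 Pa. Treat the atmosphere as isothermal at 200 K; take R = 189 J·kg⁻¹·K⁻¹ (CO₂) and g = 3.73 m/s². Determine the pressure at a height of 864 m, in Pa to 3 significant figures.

P ≈ 626 Pa

Scale height: H = RT/g = 189 × 200 / 3.73 = 10134 m.
Barometric formula: P = P₀ exp(−z/H).
z/H = 864.00/10134 = 0.085258; exp(−0.085258) = 0.91828.
P = 681.6 × 0.91828 = 625.90 Pa.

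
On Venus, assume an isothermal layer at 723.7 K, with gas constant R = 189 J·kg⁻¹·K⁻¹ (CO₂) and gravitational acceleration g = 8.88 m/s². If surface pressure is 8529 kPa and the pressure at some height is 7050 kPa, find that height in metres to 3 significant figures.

Scale height: H = RT/g = 189 × 723.7 / 8.88 = 15403 m.
Invert the barometric formula: z = H ln(P₀/P).
P₀/P = 8529/7050 = 1.2098; ln(1.2098) = 0.19046.
z = 15403 × 0.19046 = 2933.7 m.

z ≈ 2930 m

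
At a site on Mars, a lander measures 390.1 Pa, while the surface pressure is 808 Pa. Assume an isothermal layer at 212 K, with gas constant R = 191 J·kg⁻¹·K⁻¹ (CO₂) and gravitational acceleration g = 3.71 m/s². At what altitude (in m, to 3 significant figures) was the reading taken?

Scale height: H = RT/g = 191 × 212 / 3.71 = 10914 m.
Invert the barometric formula: z = H ln(P₀/P).
P₀/P = 808/390.1 = 2.0713; ln(2.0713) = 0.72818.
z = 10914 × 0.72818 = 7947.4 m.

z ≈ 7950 m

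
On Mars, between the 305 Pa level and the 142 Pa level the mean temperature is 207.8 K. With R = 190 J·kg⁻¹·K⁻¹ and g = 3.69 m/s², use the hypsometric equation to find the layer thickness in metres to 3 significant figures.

Hypsometric equation: Δz = (R T̄/g) ln(P₁/P₂).
R T̄/g = 190 × 207.8 / 3.69 = 10700 m.
ln(305/142) = ln(2.1479) = 0.76449.
Δz = 10700 × 0.76449 = 8180.0 m.

Δz ≈ 8180 m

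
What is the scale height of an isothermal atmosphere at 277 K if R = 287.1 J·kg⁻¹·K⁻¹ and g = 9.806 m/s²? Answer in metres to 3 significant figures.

H ≈ 8110 m

The scale height of an isothermal atmosphere is H = RT/g.
H = 287.1 × 277 / 9.806 = 79527/9.806 = 8110.0 m.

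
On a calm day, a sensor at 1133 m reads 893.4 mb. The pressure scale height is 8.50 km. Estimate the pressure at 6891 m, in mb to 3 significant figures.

P ≈ 454 mb

Between two levels, P₂ = P₁ exp(−Δz/H) with Δz = z₂ − z₁.
Δz = 6891.0 − 1133.0 = 5758.0 m; Δz/H = 5758.0/8500.0 = 0.67741.
P₂ = 893.4 × exp(−0.67741) = 893.4 × 0.50793 = 453.78 mb.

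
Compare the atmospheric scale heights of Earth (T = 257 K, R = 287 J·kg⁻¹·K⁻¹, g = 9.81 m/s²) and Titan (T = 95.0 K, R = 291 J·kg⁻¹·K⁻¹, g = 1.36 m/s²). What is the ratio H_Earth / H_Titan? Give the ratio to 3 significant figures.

H = RT/g for each body.
H_Earth = 287 × 257 / 9.81 = 7518.8 m.
H_Titan = 291 × 95.0 / 1.36 = 20327 m.
H_Earth/H_Titan = 7518.8/20327 = 0.36989.

H_Earth/H_Titan ≈ 0.370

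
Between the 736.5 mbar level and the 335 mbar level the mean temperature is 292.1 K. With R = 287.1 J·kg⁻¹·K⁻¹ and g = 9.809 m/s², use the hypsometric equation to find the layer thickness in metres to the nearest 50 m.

Δz ≈ 6750 m

Hypsometric equation: Δz = (R T̄/g) ln(P₁/P₂).
R T̄/g = 287.1 × 292.1 / 9.809 = 8549.5 m.
ln(736.5/335) = ln(2.1985) = 0.78778.
Δz = 8549.5 × 0.78778 = 6735.1 m.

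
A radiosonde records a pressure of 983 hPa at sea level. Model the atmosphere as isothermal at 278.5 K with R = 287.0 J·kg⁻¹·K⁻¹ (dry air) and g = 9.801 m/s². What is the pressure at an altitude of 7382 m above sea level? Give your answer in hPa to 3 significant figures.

P ≈ 398 hPa

Scale height: H = RT/g = 287.0 × 278.5 / 9.801 = 8155.2 m.
Barometric formula: P = P₀ exp(−z/H).
z/H = 7382.0/8155.2 = 0.90519; exp(−0.90519) = 0.40447.
P = 983 × 0.40447 = 397.59 hPa.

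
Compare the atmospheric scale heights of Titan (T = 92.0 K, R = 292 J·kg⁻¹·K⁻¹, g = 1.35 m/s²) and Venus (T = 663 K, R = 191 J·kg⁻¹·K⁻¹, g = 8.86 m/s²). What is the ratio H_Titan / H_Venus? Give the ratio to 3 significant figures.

H_Titan/H_Venus ≈ 1.39

H = RT/g for each body.
H_Titan = 292 × 92.0 / 1.35 = 19899 m.
H_Venus = 191 × 663 / 8.86 = 14293 m.
H_Titan/H_Venus = 19899/14293 = 1.3922.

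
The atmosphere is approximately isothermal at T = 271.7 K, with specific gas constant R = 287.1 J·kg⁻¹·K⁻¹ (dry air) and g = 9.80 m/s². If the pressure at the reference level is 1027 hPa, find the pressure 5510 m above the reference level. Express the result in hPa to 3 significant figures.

P ≈ 514 hPa

Scale height: H = RT/g = 287.1 × 271.7 / 9.80 = 7959.7 m.
Barometric formula: P = P₀ exp(−z/H).
z/H = 5510.0/7959.7 = 0.69224; exp(−0.69224) = 0.50045.
P = 1027 × 0.50045 = 513.96 hPa.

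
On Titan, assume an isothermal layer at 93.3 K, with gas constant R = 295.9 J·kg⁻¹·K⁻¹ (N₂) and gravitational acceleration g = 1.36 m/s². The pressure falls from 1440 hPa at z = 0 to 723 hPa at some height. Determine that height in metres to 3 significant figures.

z ≈ 14000 m

Scale height: H = RT/g = 295.9 × 93.3 / 1.36 = 20300 m.
Invert the barometric formula: z = H ln(P₀/P).
P₀/P = 1440/723 = 1.9917; ln(1.9917) = 0.68899.
z = 20300 × 0.68899 = 13986 m.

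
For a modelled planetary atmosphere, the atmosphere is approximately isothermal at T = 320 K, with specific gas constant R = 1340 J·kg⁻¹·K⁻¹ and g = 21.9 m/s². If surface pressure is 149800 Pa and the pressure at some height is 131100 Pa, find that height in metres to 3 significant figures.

z ≈ 2610 m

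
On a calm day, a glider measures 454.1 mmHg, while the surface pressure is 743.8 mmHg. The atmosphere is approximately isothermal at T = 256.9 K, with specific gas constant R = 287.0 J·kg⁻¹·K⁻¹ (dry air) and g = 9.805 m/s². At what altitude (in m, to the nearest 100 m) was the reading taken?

z ≈ 3700 m

Scale height: H = RT/g = 287.0 × 256.9 / 9.805 = 7519.7 m.
Invert the barometric formula: z = H ln(P₀/P).
P₀/P = 743.8/454.1 = 1.6380; ln(1.6380) = 0.49348.
z = 7519.7 × 0.49348 = 3710.8 m.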